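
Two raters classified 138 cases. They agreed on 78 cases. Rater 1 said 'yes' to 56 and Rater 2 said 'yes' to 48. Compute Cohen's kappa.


P_o = 78/138 = 0.565217
P_e = (56*48 + 82*90) / 19044 = 0.52867
kappa = (P_o - P_e) / (1 - P_e)
kappa = (0.565217 - 0.52867) / (1 - 0.52867)
kappa = 0.0775

0.0775


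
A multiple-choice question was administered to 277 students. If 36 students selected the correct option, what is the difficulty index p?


Item difficulty p = number correct / total examinees
p = 36 / 277
p = 0.13

0.13


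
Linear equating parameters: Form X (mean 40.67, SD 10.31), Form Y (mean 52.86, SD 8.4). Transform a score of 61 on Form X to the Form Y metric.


slope = SD_Y / SD_X = 8.4 / 10.31 ~ 0.8147
intercept = mean_Y - slope * mean_X = 52.86 - (8.4 / 10.31) * 40.67 ~ 19.7244
Y = slope * X + intercept. To avoid rounding drift from the rounded slope/intercept, evaluate the equivalent form Y = mean_Y + SD_Y * (X - mean_X) / SD_X at full precision:
Y = 52.86 + 8.4 * (61 - 40.67) / 10.31
Y = 52.86 + 8.4 * 20.33 / 10.31
Y = 52.86 + 170.772 / 10.31
Y = 52.86 + 16.5637
Y = 69.4237

69.4237


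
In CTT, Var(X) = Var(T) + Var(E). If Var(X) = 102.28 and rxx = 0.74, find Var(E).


var_true = rxx * var_obs = 0.74 * 102.28 = 75.6872
var_error = var_obs - var_true
var_error = 102.28 - 75.6872
var_error = 26.5928

26.5928


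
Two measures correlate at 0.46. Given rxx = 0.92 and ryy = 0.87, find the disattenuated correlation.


r_corrected = rxy / sqrt(rxx * ryy)
= 0.46 / sqrt(0.92 * 0.87)
= 0.46 / sqrt(0.8004)
= 0.46 / 0.894651
r_corrected = 0.5142

0.5142


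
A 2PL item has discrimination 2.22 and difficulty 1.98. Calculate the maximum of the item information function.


For 2PL, max info at theta = b = 1.98
I_max = a^2 / 4 = 2.22^2 / 4
= 4.9284 / 4
I_max = 1.2321

1.2321


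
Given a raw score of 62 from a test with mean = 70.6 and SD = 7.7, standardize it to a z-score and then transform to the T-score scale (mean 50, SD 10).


z = (X - mean) / SD = (62 - 70.6) / 7.7
z = -8.6 / 7.7
z = -1.1169
T-score = T = 50 + 10z
Carry z at full precision (z = -8.6 / 7.7) into the conversion:
T-score = 50 + 10 * (-8.6 / 7.7) = 50 + -86 / 7.7
T-score = 50 + -11.1688
T-score = 38.8312

38.8312


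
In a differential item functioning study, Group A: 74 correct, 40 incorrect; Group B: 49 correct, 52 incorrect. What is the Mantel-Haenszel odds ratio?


Odds_A = 74/40 = 1.85
Odds_B = 49/52 = 0.9423
OR = Odds_A / Odds_B = 1.85 / 0.9423
Exactly, OR = (74 * 52) / (40 * 49) = 3848 / 1960
OR = 1.9633

1.9633


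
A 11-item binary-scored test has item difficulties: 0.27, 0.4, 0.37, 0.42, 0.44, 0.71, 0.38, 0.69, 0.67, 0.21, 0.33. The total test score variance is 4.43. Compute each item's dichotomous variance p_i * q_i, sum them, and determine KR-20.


For each item, compute p_i * q_i:
  Item 1: 0.27 * 0.73 = 0.1971
  Item 2: 0.4 * 0.6 = 0.24
  Item 3: 0.37 * 0.63 = 0.2331
  Item 4: 0.42 * 0.58 = 0.2436
  Item 5: 0.44 * 0.56 = 0.2464
  Item 6: 0.71 * 0.29 = 0.2059
  Item 7: 0.38 * 0.62 = 0.2356
  Item 8: 0.69 * 0.31 = 0.2139
  Item 9: 0.67 * 0.33 = 0.2211
  Item 10: 0.21 * 0.79 = 0.1659
  Item 11: 0.33 * 0.67 = 0.2211
Sum(p_i * q_i) = 0.1971 + 0.24 + 0.2331 + 0.2436 + 0.2464 + 0.2059 + 0.2356 + 0.2139 + 0.2211 + 0.1659 + 0.2211 = 2.4237
KR-20 = (k/(k-1)) * (1 - Sum(p_i*q_i) / Var_total)
= (11/10) * (1 - 2.4237/4.43)
= 1.1 * 0.4529
KR-20 = 0.4982

0.4982


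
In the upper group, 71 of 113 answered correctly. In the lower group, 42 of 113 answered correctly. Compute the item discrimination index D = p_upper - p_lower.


p_upper = 71/113 = 0.6283
p_lower = 42/113 = 0.3717
D = 0.6283 - 0.3717 = 0.2566

0.2566


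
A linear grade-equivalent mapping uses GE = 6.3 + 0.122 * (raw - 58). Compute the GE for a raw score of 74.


raw - median = 74 - 58 = 16
slope * diff = 0.122 * 16 = 1.952
GE = 6.3 + 1.952
GE = 8.252

8.252


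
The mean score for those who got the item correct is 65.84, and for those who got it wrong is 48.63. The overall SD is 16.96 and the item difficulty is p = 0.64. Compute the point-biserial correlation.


q = 1 - p = 0.36
rpb = ((M1 - M0) / SD) * sqrt(p * q)
rpb = ((65.84 - 48.63) / 16.96) * sqrt(0.64 * 0.36)
rpb = 0.4871

0.4871


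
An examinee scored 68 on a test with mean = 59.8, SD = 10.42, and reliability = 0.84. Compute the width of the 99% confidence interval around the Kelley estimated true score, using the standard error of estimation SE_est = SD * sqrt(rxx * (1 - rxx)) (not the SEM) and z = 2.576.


True score estimate = 0.84*68 + 0.16*59.8 = 66.688
SE_est = SD * sqrt(rxx * (1 - rxx)) = 10.42 * sqrt(0.84 * 0.16) = 10.42 * sqrt(0.1344) = 3.820035
CI = T_est +/- z * SE_est, so width = 2 * z * SE_est = 2 * 2.576 * 3.820035
Width = 19.6808

19.6808


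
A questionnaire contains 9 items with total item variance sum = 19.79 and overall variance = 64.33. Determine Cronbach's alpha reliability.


alpha = (k/(k-1)) * (1 - sum(si^2)/s_total^2)
= (9/8) * (1 - 19.79/64.33)
alpha = 0.7789

0.7789


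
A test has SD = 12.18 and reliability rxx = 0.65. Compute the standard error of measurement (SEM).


SEM = SD * sqrt(1 - rxx)
SEM = 12.18 * sqrt(1 - 0.65)
SEM = 12.18 * sqrt(0.35) = 12.18 * 0.591608
SEM = 7.2058

7.2058


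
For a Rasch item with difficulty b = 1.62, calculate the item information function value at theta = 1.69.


P = 1/(1+exp(-(1.69-1.62))) = 0.5175
I = P*(1-P) = 0.5175 * 0.4825
I = 0.2497

0.2497


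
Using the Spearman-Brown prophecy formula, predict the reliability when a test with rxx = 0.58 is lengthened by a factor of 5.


r_new = (n * rxx) / (1 + (n-1) * rxx)
r_new = (5 * 0.58) / (1 + 4 * 0.58)
r_new = 2.9 / 3.32
r_new = 0.8735

0.8735


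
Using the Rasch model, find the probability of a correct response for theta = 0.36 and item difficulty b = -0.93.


theta - b = 0.36 - -0.93 = 1.29
exp(-(theta - b)) = exp(-1.29) = 0.2753
P = 1 / (1 + 0.2753)
P = 0.7841

0.7841


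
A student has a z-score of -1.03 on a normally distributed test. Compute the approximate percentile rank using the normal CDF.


CDF(z) = 0.5 * (1 + erf(z/sqrt(2)))
erf(-0.7283) = -0.697
CDF = 0.1515
Percentile rank = 0.1515 * 100 = 15.15

15.15


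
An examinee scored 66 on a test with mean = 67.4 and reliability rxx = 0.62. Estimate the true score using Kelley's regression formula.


T_est = rxx * X + (1 - rxx) * mean
T_est = 0.62 * 66 + 0.38 * 67.4
T_est = 40.92 + 25.612
T_est = 66.532

66.532


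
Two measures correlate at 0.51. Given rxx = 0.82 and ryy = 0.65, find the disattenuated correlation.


r_corrected = rxy / sqrt(rxx * ryy)
= 0.51 / sqrt(0.82 * 0.65)
= 0.51 / sqrt(0.533)
= 0.51 / 0.730068
r_corrected = 0.6986

0.6986


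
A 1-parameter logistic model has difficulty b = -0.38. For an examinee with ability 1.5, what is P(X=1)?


theta - b = 1.5 - -0.38 = 1.88
exp(-(theta - b)) = exp(-1.88) = 0.1526
P = 1 / (1 + 0.1526)
P = 0.8676

0.8676


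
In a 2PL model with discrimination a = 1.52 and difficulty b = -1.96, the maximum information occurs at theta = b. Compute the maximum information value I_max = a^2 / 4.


For 2PL, max info at theta = b = -1.96
I_max = a^2 / 4 = 1.52^2 / 4
= 2.3104 / 4
I_max = 0.5776

0.5776


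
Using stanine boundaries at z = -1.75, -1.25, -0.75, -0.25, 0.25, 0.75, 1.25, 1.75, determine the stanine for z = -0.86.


Stanine boundaries: [-1.75, -1.25, -0.75, -0.25, 0.25, 0.75, 1.25, 1.75]
z = -0.86
Check each boundary:
  z >= -1.75 -> could be stanine 2
  z >= -1.25 -> could be stanine 3
  z < -0.75
  z < -0.25
  z < 0.25
  z < 0.75
  z < 1.25
  z < 1.75
Highest qualifying boundary gives stanine = 3

3


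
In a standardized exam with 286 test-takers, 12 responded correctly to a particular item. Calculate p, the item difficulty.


Item difficulty p = number correct / total examinees
p = 12 / 286
p = 0.042

0.042


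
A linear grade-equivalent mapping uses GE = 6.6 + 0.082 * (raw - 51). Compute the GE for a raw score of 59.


raw - median = 59 - 51 = 8
slope * diff = 0.082 * 8 = 0.656
GE = 6.6 + 0.656
GE = 7.256

7.256


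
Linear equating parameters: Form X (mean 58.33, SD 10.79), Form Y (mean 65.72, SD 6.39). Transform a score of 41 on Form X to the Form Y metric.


slope = SD_Y / SD_X = 6.39 / 10.79 ~ 0.5922
intercept = mean_Y - slope * mean_X = 65.72 - (6.39 / 10.79) * 58.33 ~ 31.1761
Y = slope * X + intercept. To avoid rounding drift from the rounded slope/intercept, evaluate the equivalent form Y = mean_Y + SD_Y * (X - mean_X) / SD_X at full precision:
Y = 65.72 + 6.39 * (41 - 58.33) / 10.79
Y = 65.72 - 6.39 * 17.33 / 10.79
Y = 65.72 - 110.7387 / 10.79
Y = 65.72 - 10.2631
Y = 55.4569

55.4569


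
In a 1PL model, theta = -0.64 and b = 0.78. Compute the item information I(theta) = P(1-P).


P = 1/(1+exp(-(-0.64-0.78))) = 0.1947
I = P*(1-P) = 0.1947 * 0.8053
I = 0.1568

0.1568


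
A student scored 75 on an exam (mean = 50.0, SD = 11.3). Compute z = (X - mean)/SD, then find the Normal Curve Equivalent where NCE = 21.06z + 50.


z = (X - mean) / SD = (75 - 50.0) / 11.3
z = 25.0 / 11.3
z = 2.2124
NCE = NCE = 21.06z + 50
Carry z at full precision (z = 25.0 / 11.3) into the conversion:
NCE = 21.06 * (25.0 / 11.3) + 50 = 526.5 / 11.3 + 50
NCE = 46.5929 + 50
NCE = 96.5929

96.5929


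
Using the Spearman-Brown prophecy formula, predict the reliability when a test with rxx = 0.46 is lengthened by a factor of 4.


r_new = (n * rxx) / (1 + (n-1) * rxx)
r_new = (4 * 0.46) / (1 + 3 * 0.46)
r_new = 1.84 / 2.38
r_new = 0.7731

0.7731


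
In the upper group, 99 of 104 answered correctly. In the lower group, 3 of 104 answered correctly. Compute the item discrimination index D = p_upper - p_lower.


p_upper = 99/104 = 0.9519
p_lower = 3/104 = 0.0288
D = 0.9519 - 0.0288 = 0.9231

0.9231


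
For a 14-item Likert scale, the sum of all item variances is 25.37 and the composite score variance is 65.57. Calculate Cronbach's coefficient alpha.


alpha = (k/(k-1)) * (1 - sum(si^2)/s_total^2)
= (14/13) * (1 - 25.37/65.57)
alpha = 0.6602

0.6602


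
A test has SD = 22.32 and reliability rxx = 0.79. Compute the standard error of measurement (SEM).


SEM = SD * sqrt(1 - rxx)
SEM = 22.32 * sqrt(1 - 0.79)
SEM = 22.32 * sqrt(0.21) = 22.32 * 0.458258
SEM = 10.2283

10.2283


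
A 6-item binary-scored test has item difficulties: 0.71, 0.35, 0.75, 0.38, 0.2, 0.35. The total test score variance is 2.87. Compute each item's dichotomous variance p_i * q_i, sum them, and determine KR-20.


For each item, compute p_i * q_i:
  Item 1: 0.71 * 0.29 = 0.2059
  Item 2: 0.35 * 0.65 = 0.2275
  Item 3: 0.75 * 0.25 = 0.1875
  Item 4: 0.38 * 0.62 = 0.2356
  Item 5: 0.2 * 0.8 = 0.16
  Item 6: 0.35 * 0.65 = 0.2275
Sum(p_i * q_i) = 0.2059 + 0.2275 + 0.1875 + 0.2356 + 0.16 + 0.2275 = 1.244
KR-20 = (k/(k-1)) * (1 - Sum(p_i*q_i) / Var_total)
= (6/5) * (1 - 1.244/2.87)
= 1.2 * 0.5666
KR-20 = 0.6799

0.6799


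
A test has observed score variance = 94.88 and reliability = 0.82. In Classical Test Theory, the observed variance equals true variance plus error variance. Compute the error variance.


var_true = rxx * var_obs = 0.82 * 94.88 = 77.8016
var_error = var_obs - var_true
var_error = 94.88 - 77.8016
var_error = 17.0784

17.0784


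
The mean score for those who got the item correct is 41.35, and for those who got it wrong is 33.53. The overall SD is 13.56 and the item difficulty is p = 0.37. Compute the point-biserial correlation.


q = 1 - p = 0.63
rpb = ((M1 - M0) / SD) * sqrt(p * q)
rpb = ((41.35 - 33.53) / 13.56) * sqrt(0.37 * 0.63)
rpb = 0.2784

0.2784


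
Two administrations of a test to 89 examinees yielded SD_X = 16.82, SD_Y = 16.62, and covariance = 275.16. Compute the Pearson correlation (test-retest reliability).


r = cov(X,Y) / (SD_X * SD_Y)
r = 275.16 / (16.82 * 16.62)
r = 275.16 / 279.5484
r = 0.9843

0.9843


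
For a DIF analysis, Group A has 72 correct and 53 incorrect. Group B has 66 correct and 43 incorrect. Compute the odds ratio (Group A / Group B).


Odds_A = 72/53 = 1.3585
Odds_B = 66/43 = 1.5349
OR = Odds_A / Odds_B = 1.3585 / 1.5349
Exactly, OR = (72 * 43) / (53 * 66) = 3096 / 3498
OR = 0.8851

0.8851


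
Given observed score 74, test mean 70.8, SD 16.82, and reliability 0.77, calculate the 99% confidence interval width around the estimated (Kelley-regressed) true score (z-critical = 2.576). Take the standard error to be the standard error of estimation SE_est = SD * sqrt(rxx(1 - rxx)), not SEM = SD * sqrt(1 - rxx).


True score estimate = 0.77*74 + 0.23*70.8 = 73.264
SE_est = SD * sqrt(rxx * (1 - rxx)) = 16.82 * sqrt(0.77 * 0.23) = 16.82 * sqrt(0.1771) = 7.078403
CI = T_est +/- z * SE_est, so width = 2 * z * SE_est = 2 * 2.576 * 7.078403
Width = 36.4679

36.4679


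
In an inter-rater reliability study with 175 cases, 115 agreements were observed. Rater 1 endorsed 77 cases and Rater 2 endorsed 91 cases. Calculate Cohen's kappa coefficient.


P_o = 115/175 = 0.657143
P_e = (77*91 + 98*84) / 30625 = 0.4976
kappa = (P_o - P_e) / (1 - P_e)
kappa = (0.657143 - 0.4976) / (1 - 0.4976)
kappa = 0.3176

0.3176


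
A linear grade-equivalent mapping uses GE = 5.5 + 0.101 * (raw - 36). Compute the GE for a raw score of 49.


raw - median = 49 - 36 = 13
slope * diff = 0.101 * 13 = 1.313
GE = 5.5 + 1.313
GE = 6.813

6.813


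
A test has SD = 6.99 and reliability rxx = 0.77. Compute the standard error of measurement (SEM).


SEM = SD * sqrt(1 - rxx)
SEM = 6.99 * sqrt(1 - 0.77)
SEM = 6.99 * sqrt(0.23) = 6.99 * 0.479583
SEM = 3.3523

3.3523


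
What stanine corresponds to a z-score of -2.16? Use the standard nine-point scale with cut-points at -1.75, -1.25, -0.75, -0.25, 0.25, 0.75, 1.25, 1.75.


Stanine boundaries: [-1.75, -1.25, -0.75, -0.25, 0.25, 0.75, 1.25, 1.75]
z = -2.16
Check each boundary:
  z < -1.75
  z < -1.25
  z < -0.75
  z < -0.25
  z < 0.25
  z < 0.75
  z < 1.25
  z < 1.75
Highest qualifying boundary gives stanine = 1

1


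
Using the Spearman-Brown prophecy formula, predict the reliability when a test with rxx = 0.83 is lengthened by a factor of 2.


r_new = (n * rxx) / (1 + (n-1) * rxx)
r_new = (2 * 0.83) / (1 + 1 * 0.83)
r_new = 1.66 / 1.83
r_new = 0.9071

0.9071


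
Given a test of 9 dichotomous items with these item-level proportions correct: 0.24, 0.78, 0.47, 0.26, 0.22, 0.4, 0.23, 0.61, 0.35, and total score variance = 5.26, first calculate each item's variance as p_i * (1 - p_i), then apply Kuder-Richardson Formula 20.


For each item, compute p_i * q_i:
  Item 1: 0.24 * 0.76 = 0.1824
  Item 2: 0.78 * 0.22 = 0.1716
  Item 3: 0.47 * 0.53 = 0.2491
  Item 4: 0.26 * 0.74 = 0.1924
  Item 5: 0.22 * 0.78 = 0.1716
  Item 6: 0.4 * 0.6 = 0.24
  Item 7: 0.23 * 0.77 = 0.1771
  Item 8: 0.61 * 0.39 = 0.2379
  Item 9: 0.35 * 0.65 = 0.2275
Sum(p_i * q_i) = 0.1824 + 0.1716 + 0.2491 + 0.1924 + 0.1716 + 0.24 + 0.1771 + 0.2379 + 0.2275 = 1.8496
KR-20 = (k/(k-1)) * (1 - Sum(p_i*q_i) / Var_total)
= (9/8) * (1 - 1.8496/5.26)
= 1.125 * 0.6484
KR-20 = 0.7294

0.7294


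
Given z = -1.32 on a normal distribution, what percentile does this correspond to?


CDF(z) = 0.5 * (1 + erf(z/sqrt(2)))
erf(-0.9334) = -0.8132
CDF = 0.0934
Percentile rank = 0.0934 * 100 = 9.34

9.34


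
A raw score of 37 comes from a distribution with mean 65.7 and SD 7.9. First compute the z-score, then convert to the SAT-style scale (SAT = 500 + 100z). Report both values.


z = (X - mean) / SD = (37 - 65.7) / 7.9
z = -28.7 / 7.9
z = -3.6329
SAT-scale = SAT = 500 + 100z
Carry z at full precision (z = -28.7 / 7.9) into the conversion:
SAT-scale = 500 + 100 * (-28.7 / 7.9) = 500 + -2870 / 7.9
SAT-scale = 500 + -363.2911
SAT-scale = 136.7089

136.7089


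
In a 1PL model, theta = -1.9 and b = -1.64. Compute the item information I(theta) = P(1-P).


P = 1/(1+exp(-(-1.9--1.64))) = 0.4354
I = P*(1-P) = 0.4354 * 0.5646
I = 0.2458

0.2458


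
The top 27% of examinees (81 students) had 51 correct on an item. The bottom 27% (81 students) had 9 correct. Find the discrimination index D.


p_upper = 51/81 = 0.6296
p_lower = 9/81 = 0.1111
D = 0.6296 - 0.1111 = 0.5185

0.5185


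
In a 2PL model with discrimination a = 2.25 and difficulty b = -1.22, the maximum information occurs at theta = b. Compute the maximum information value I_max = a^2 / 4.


For 2PL, max info at theta = b = -1.22
I_max = a^2 / 4 = 2.25^2 / 4
= 5.0625 / 4
I_max = 1.2656

1.2656


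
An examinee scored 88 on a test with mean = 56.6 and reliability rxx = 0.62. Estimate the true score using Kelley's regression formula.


T_est = rxx * X + (1 - rxx) * mean
T_est = 0.62 * 88 + 0.38 * 56.6
T_est = 54.56 + 21.508
T_est = 76.068

76.068


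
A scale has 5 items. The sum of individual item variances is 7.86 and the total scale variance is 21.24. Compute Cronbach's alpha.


alpha = (k/(k-1)) * (1 - sum(si^2)/s_total^2)
= (5/4) * (1 - 7.86/21.24)
alpha = 0.7874

0.7874


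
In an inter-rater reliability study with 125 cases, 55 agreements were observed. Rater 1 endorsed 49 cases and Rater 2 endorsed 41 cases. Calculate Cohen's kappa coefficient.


P_o = 55/125 = 0.44
P_e = (49*41 + 76*84) / 15625 = 0.537152
kappa = (P_o - P_e) / (1 - P_e)
kappa = (0.44 - 0.537152) / (1 - 0.537152)
kappa = -0.2099

-0.2099


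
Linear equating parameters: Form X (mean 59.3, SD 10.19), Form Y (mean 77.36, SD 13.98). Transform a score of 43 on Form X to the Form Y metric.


slope = SD_Y / SD_X = 13.98 / 10.19 ~ 1.3719
intercept = mean_Y - slope * mean_X = 77.36 - (13.98 / 10.19) * 59.3 ~ -3.9956
Y = slope * X + intercept. To avoid rounding drift from the rounded slope/intercept, evaluate the equivalent form Y = mean_Y + SD_Y * (X - mean_X) / SD_X at full precision:
Y = 77.36 + 13.98 * (43 - 59.3) / 10.19
Y = 77.36 - 13.98 * 16.3 / 10.19
Y = 77.36 - 227.874 / 10.19
Y = 77.36 - 22.3625
Y = 54.9975

54.9975


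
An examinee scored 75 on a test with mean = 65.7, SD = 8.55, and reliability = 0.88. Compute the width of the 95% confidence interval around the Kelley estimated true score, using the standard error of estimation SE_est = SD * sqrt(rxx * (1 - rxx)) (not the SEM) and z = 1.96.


True score estimate = 0.88*75 + 0.12*65.7 = 73.884
SE_est = SD * sqrt(rxx * (1 - rxx)) = 8.55 * sqrt(0.88 * 0.12) = 8.55 * sqrt(0.1056) = 2.778421
CI = T_est +/- z * SE_est, so width = 2 * z * SE_est = 2 * 1.96 * 2.778421
Width = 10.8914

10.8914


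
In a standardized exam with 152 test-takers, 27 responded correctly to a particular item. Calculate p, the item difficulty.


Item difficulty p = number correct / total examinees
p = 27 / 152
p = 0.1776

0.1776


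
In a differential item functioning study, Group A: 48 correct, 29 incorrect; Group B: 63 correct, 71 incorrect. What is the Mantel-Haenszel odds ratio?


Odds_A = 48/29 = 1.6552
Odds_B = 63/71 = 0.8873
OR = Odds_A / Odds_B = 1.6552 / 0.8873
Exactly, OR = (48 * 71) / (29 * 63) = 3408 / 1827
OR = 1.8654

1.8654


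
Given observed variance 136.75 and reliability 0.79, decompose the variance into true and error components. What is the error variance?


var_true = rxx * var_obs = 0.79 * 136.75 = 108.0325
var_error = var_obs - var_true
var_error = 136.75 - 108.0325
var_error = 28.7175

28.7175


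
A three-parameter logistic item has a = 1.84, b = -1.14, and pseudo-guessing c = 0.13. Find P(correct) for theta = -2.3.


logit = 1.84*(-2.3 - -1.14) = -2.1344
P* = 1/(1 + exp(--2.1344)) = 0.1058
P = 0.13 + (1 - 0.13) * 0.1058
P = 0.222

0.222


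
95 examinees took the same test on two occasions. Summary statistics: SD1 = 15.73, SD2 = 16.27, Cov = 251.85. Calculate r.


r = cov(X,Y) / (SD_X * SD_Y)
r = 251.85 / (15.73 * 16.27)
r = 251.85 / 255.9271
r = 0.9841

0.9841


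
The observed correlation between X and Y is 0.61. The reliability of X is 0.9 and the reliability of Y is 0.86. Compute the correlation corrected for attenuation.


r_corrected = rxy / sqrt(rxx * ryy)
= 0.61 / sqrt(0.9 * 0.86)
= 0.61 / sqrt(0.774)
= 0.61 / 0.879773
r_corrected = 0.6934

0.6934


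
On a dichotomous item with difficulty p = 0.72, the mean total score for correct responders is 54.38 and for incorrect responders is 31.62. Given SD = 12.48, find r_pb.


q = 1 - p = 0.28
rpb = ((M1 - M0) / SD) * sqrt(p * q)
rpb = ((54.38 - 31.62) / 12.48) * sqrt(0.72 * 0.28)
rpb = 0.8188

0.8188


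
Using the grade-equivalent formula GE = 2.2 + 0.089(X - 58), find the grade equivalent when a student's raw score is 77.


raw - median = 77 - 58 = 19
slope * diff = 0.089 * 19 = 1.691
GE = 2.2 + 1.691
GE = 3.891

3.891


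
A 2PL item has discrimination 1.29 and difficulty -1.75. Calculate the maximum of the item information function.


For 2PL, max info at theta = b = -1.75
I_max = a^2 / 4 = 1.29^2 / 4
= 1.6641 / 4
I_max = 0.416

0.416


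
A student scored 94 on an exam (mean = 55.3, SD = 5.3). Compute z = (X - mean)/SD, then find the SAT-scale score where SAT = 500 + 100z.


z = (X - mean) / SD = (94 - 55.3) / 5.3
z = 38.7 / 5.3
z = 7.3019
SAT-scale = SAT = 500 + 100z
Carry z at full precision (z = 38.7 / 5.3) into the conversion:
SAT-scale = 500 + 100 * (38.7 / 5.3) = 500 + 3870 / 5.3
SAT-scale = 500 + 730.1887
SAT-scale = 1230.1887

1230.1887


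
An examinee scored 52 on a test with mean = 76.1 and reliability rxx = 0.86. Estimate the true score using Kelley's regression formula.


T_est = rxx * X + (1 - rxx) * mean
T_est = 0.86 * 52 + 0.14 * 76.1
T_est = 44.72 + 10.654
T_est = 55.374

55.374


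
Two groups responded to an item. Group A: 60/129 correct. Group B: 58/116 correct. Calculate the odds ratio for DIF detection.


Odds_A = 60/69 = 0.8696
Odds_B = 58/58 = 1.0
OR = Odds_A / Odds_B = 0.8696 / 1.0
Exactly, OR = (60 * 58) / (69 * 58) = 3480 / 4002
OR = 0.8696

0.8696


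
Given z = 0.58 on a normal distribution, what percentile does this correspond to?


CDF(z) = 0.5 * (1 + erf(z/sqrt(2)))
erf(0.4101) = 0.4381
CDF = 0.719
Percentile rank = 0.719 * 100 = 71.9

71.9


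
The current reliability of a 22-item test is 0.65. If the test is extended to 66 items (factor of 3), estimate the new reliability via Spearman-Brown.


r_new = (n * rxx) / (1 + (n-1) * rxx)
r_new = (3 * 0.65) / (1 + 2 * 0.65)
r_new = 1.95 / 2.3
r_new = 0.8478

0.8478


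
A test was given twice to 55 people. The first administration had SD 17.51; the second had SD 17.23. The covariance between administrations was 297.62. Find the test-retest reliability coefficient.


r = cov(X,Y) / (SD_X * SD_Y)
r = 297.62 / (17.51 * 17.23)
r = 297.62 / 301.6973
r = 0.9865

0.9865


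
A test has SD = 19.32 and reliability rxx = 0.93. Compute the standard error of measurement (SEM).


SEM = SD * sqrt(1 - rxx)
SEM = 19.32 * sqrt(1 - 0.93)
SEM = 19.32 * sqrt(0.07) = 19.32 * 0.264575
SEM = 5.1116

5.1116


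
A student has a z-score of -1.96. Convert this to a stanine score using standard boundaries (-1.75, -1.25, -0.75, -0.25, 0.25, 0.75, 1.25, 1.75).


Stanine boundaries: [-1.75, -1.25, -0.75, -0.25, 0.25, 0.75, 1.25, 1.75]
z = -1.96
Check each boundary:
  z < -1.75
  z < -1.25
  z < -0.75
  z < -0.25
  z < 0.25
  z < 0.75
  z < 1.25
  z < 1.75
Highest qualifying boundary gives stanine = 1

1


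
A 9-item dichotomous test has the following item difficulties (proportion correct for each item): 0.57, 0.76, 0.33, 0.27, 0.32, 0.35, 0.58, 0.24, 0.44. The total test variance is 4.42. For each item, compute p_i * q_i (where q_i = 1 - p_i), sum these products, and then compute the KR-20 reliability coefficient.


For each item, compute p_i * q_i:
  Item 1: 0.57 * 0.43 = 0.2451
  Item 2: 0.76 * 0.24 = 0.1824
  Item 3: 0.33 * 0.67 = 0.2211
  Item 4: 0.27 * 0.73 = 0.1971
  Item 5: 0.32 * 0.68 = 0.2176
  Item 6: 0.35 * 0.65 = 0.2275
  Item 7: 0.58 * 0.42 = 0.2436
  Item 8: 0.24 * 0.76 = 0.1824
  Item 9: 0.44 * 0.56 = 0.2464
Sum(p_i * q_i) = 0.2451 + 0.1824 + 0.2211 + 0.1971 + 0.2176 + 0.2275 + 0.2436 + 0.1824 + 0.2464 = 1.9632
KR-20 = (k/(k-1)) * (1 - Sum(p_i*q_i) / Var_total)
= (9/8) * (1 - 1.9632/4.42)
= 1.125 * 0.5558
KR-20 = 0.6253

0.6253


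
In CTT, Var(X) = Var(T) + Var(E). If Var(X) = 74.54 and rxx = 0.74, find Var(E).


var_true = rxx * var_obs = 0.74 * 74.54 = 55.1596
var_error = var_obs - var_true
var_error = 74.54 - 55.1596
var_error = 19.3804

19.3804


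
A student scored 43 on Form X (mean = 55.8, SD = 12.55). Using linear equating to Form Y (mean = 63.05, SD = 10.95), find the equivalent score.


slope = SD_Y / SD_X = 10.95 / 12.55 ~ 0.8725
intercept = mean_Y - slope * mean_X = 63.05 - (10.95 / 12.55) * 55.8 ~ 14.3639
Y = slope * X + intercept. To avoid rounding drift from the rounded slope/intercept, evaluate the equivalent form Y = mean_Y + SD_Y * (X - mean_X) / SD_X at full precision:
Y = 63.05 + 10.95 * (43 - 55.8) / 12.55
Y = 63.05 - 10.95 * 12.8 / 12.55
Y = 63.05 - 140.16 / 12.55
Y = 63.05 - 11.1681
Y = 51.8819

51.8819


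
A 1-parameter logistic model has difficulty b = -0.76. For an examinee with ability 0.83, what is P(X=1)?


theta - b = 0.83 - -0.76 = 1.59
exp(-(theta - b)) = exp(-1.59) = 0.2039
P = 1 / (1 + 0.2039)
P = 0.8306

0.8306


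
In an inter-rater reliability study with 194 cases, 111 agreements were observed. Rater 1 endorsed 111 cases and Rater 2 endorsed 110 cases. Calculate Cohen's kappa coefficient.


P_o = 111/194 = 0.572165
P_e = (111*110 + 83*84) / 37636 = 0.509672
kappa = (P_o - P_e) / (1 - P_e)
kappa = (0.572165 - 0.509672) / (1 - 0.509672)
kappa = 0.1275

0.1275


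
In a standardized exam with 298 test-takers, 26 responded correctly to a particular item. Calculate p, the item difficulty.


Item difficulty p = number correct / total examinees
p = 26 / 298
p = 0.0872

0.0872


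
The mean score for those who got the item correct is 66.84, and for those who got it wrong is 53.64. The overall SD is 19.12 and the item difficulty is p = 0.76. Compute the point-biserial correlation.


q = 1 - p = 0.24
rpb = ((M1 - M0) / SD) * sqrt(p * q)
rpb = ((66.84 - 53.64) / 19.12) * sqrt(0.76 * 0.24)
rpb = 0.2948

0.2948


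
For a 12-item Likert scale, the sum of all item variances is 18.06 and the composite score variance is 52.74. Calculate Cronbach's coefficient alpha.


alpha = (k/(k-1)) * (1 - sum(si^2)/s_total^2)
= (12/11) * (1 - 18.06/52.74)
alpha = 0.7173

0.7173


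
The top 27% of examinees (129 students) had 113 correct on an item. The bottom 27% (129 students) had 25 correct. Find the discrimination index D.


p_upper = 113/129 = 0.876
p_lower = 25/129 = 0.1938
D = 0.876 - 0.1938 = 0.6822

0.6822


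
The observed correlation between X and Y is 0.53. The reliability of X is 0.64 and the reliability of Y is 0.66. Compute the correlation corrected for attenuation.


r_corrected = rxy / sqrt(rxx * ryy)
= 0.53 / sqrt(0.64 * 0.66)
= 0.53 / sqrt(0.4224)
= 0.53 / 0.649923
r_corrected = 0.8155

0.8155


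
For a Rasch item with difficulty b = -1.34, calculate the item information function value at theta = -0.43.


P = 1/(1+exp(-(-0.43--1.34))) = 0.713
I = P*(1-P) = 0.713 * 0.287
I = 0.2046

0.2046


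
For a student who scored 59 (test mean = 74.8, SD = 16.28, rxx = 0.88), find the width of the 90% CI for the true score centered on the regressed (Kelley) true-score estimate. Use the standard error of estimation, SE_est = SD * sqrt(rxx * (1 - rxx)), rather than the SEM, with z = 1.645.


True score estimate = 0.88*59 + 0.12*74.8 = 60.896
SE_est = SD * sqrt(rxx * (1 - rxx)) = 16.28 * sqrt(0.88 * 0.12) = 16.28 * sqrt(0.1056) = 5.290374
CI = T_est +/- z * SE_est, so width = 2 * z * SE_est = 2 * 1.645 * 5.290374
Width = 17.4053

17.4053


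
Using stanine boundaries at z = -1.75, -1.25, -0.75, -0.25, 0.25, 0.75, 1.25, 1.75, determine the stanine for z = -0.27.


Stanine boundaries: [-1.75, -1.25, -0.75, -0.25, 0.25, 0.75, 1.25, 1.75]
z = -0.27
Check each boundary:
  z >= -1.75 -> could be stanine 2
  z >= -1.25 -> could be stanine 3
  z >= -0.75 -> could be stanine 4
  z < -0.25
  z < 0.25
  z < 0.75
  z < 1.25
  z < 1.75
Highest qualifying boundary gives stanine = 4

4


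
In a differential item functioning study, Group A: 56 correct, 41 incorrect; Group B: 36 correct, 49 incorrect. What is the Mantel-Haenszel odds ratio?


Odds_A = 56/41 = 1.3659
Odds_B = 36/49 = 0.7347
OR = Odds_A / Odds_B = 1.3659 / 0.7347
Exactly, OR = (56 * 49) / (41 * 36) = 2744 / 1476
OR = 1.8591

1.8591


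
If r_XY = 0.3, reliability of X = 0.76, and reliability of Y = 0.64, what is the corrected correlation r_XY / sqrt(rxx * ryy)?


r_corrected = rxy / sqrt(rxx * ryy)
= 0.3 / sqrt(0.76 * 0.64)
= 0.3 / sqrt(0.4864)
= 0.3 / 0.697424
r_corrected = 0.4302

0.4302


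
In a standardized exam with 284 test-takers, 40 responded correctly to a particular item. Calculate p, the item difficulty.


Item difficulty p = number correct / total examinees
p = 40 / 284
p = 0.1408

0.1408


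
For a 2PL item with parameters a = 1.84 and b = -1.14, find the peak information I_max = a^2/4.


For 2PL, max info at theta = b = -1.14
I_max = a^2 / 4 = 1.84^2 / 4
= 3.3856 / 4
I_max = 0.8464

0.8464


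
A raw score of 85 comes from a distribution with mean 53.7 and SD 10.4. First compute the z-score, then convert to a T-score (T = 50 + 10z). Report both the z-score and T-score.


z = (X - mean) / SD = (85 - 53.7) / 10.4
z = 31.3 / 10.4
z = 3.0096
T-score = T = 50 + 10z
Carry z at full precision (z = 31.3 / 10.4) into the conversion:
T-score = 50 + 10 * (31.3 / 10.4) = 50 + 313 / 10.4
T-score = 50 + 30.0962
T-score = 80.0962

80.0962


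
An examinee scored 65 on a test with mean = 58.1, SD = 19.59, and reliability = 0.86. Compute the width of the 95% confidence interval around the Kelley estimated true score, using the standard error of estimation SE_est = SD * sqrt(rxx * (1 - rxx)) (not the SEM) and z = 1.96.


True score estimate = 0.86*65 + 0.14*58.1 = 64.034
SE_est = SD * sqrt(rxx * (1 - rxx)) = 19.59 * sqrt(0.86 * 0.14) = 19.59 * sqrt(0.1204) = 6.797476
CI = T_est +/- z * SE_est, so width = 2 * z * SE_est = 2 * 1.96 * 6.797476
Width = 26.6461

26.6461


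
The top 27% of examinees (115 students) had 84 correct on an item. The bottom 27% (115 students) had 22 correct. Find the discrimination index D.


p_upper = 84/115 = 0.7304
p_lower = 22/115 = 0.1913
D = 0.7304 - 0.1913 = 0.5391

0.5391


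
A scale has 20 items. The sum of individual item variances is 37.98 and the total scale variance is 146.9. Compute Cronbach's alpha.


alpha = (k/(k-1)) * (1 - sum(si^2)/s_total^2)
= (20/19) * (1 - 37.98/146.9)
alpha = 0.7805

0.7805


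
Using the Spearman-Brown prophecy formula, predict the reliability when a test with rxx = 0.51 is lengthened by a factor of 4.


r_new = (n * rxx) / (1 + (n-1) * rxx)
r_new = (4 * 0.51) / (1 + 3 * 0.51)
r_new = 2.04 / 2.53
r_new = 0.8063

0.8063


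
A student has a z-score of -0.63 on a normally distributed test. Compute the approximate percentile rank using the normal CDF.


CDF(z) = 0.5 * (1 + erf(z/sqrt(2)))
erf(-0.4455) = -0.4713
CDF = 0.2643
Percentile rank = 0.2643 * 100 = 26.43

26.43


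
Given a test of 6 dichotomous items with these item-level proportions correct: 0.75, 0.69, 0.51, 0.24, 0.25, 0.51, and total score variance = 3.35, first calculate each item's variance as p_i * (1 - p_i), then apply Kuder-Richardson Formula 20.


For each item, compute p_i * q_i:
  Item 1: 0.75 * 0.25 = 0.1875
  Item 2: 0.69 * 0.31 = 0.2139
  Item 3: 0.51 * 0.49 = 0.2499
  Item 4: 0.24 * 0.76 = 0.1824
  Item 5: 0.25 * 0.75 = 0.1875
  Item 6: 0.51 * 0.49 = 0.2499
Sum(p_i * q_i) = 0.1875 + 0.2139 + 0.2499 + 0.1824 + 0.1875 + 0.2499 = 1.2711
KR-20 = (k/(k-1)) * (1 - Sum(p_i*q_i) / Var_total)
= (6/5) * (1 - 1.2711/3.35)
= 1.2 * 0.6206
KR-20 = 0.7447

0.7447


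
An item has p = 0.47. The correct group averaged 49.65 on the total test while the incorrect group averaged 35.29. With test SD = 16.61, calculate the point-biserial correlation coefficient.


q = 1 - p = 0.53
rpb = ((M1 - M0) / SD) * sqrt(p * q)
rpb = ((49.65 - 35.29) / 16.61) * sqrt(0.47 * 0.53)
rpb = 0.4315

0.4315


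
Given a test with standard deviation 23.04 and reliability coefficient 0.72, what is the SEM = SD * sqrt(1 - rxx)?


SEM = SD * sqrt(1 - rxx)
SEM = 23.04 * sqrt(1 - 0.72)
SEM = 23.04 * sqrt(0.28) = 23.04 * 0.52915
SEM = 12.1916

12.1916


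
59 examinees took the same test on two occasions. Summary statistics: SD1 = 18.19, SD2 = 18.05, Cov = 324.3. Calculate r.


r = cov(X,Y) / (SD_X * SD_Y)
r = 324.3 / (18.19 * 18.05)
r = 324.3 / 328.3295
r = 0.9877

0.9877


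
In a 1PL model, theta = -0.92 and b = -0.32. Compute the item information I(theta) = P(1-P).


P = 1/(1+exp(-(-0.92--0.32))) = 0.3543
I = P*(1-P) = 0.3543 * 0.6457
I = 0.2288

0.2288


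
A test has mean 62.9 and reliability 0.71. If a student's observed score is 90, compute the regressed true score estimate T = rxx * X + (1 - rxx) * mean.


T_est = rxx * X + (1 - rxx) * mean
T_est = 0.71 * 90 + 0.29 * 62.9
T_est = 63.9 + 18.241
T_est = 82.141

82.141


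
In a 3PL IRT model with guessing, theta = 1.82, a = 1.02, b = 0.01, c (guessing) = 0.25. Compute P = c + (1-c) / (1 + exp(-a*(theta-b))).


logit = 1.02*(1.82 - 0.01) = 1.8462
P* = 1/(1 + exp(-1.8462)) = 0.8637
P = 0.25 + (1 - 0.25) * 0.8637
P = 0.8978

0.8978


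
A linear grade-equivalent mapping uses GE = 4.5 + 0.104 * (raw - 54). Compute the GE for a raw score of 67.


raw - median = 67 - 54 = 13
slope * diff = 0.104 * 13 = 1.352
GE = 4.5 + 1.352
GE = 5.852

5.852


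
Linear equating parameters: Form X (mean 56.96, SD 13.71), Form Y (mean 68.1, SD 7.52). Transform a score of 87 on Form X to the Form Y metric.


slope = SD_Y / SD_X = 7.52 / 13.71 ~ 0.5485
intercept = mean_Y - slope * mean_X = 68.1 - (7.52 / 13.71) * 56.96 ~ 36.8572
Y = slope * X + intercept. To avoid rounding drift from the rounded slope/intercept, evaluate the equivalent form Y = mean_Y + SD_Y * (X - mean_X) / SD_X at full precision:
Y = 68.1 + 7.52 * (87 - 56.96) / 13.71
Y = 68.1 + 7.52 * 30.04 / 13.71
Y = 68.1 + 225.9008 / 13.71
Y = 68.1 + 16.4771
Y = 84.5771

84.5771


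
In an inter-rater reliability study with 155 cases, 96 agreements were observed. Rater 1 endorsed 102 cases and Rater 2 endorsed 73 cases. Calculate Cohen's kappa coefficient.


P_o = 96/155 = 0.619355
P_e = (102*73 + 53*82) / 24025 = 0.490822
kappa = (P_o - P_e) / (1 - P_e)
kappa = (0.619355 - 0.490822) / (1 - 0.490822)
kappa = 0.2524

0.2524


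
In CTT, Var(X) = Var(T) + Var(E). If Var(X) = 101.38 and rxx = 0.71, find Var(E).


var_true = rxx * var_obs = 0.71 * 101.38 = 71.9798
var_error = var_obs - var_true
var_error = 101.38 - 71.9798
var_error = 29.4002

29.4002


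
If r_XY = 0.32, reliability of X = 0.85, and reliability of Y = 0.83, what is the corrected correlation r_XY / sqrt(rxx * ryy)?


r_corrected = rxy / sqrt(rxx * ryy)
= 0.32 / sqrt(0.85 * 0.83)
= 0.32 / sqrt(0.7055)
= 0.32 / 0.83994
r_corrected = 0.381

0.381


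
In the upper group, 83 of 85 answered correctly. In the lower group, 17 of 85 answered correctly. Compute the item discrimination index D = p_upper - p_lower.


p_upper = 83/85 = 0.9765
p_lower = 17/85 = 0.2
D = 0.9765 - 0.2 = 0.7765

0.7765


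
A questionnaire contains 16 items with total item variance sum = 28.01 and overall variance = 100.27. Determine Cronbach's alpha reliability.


alpha = (k/(k-1)) * (1 - sum(si^2)/s_total^2)
= (16/15) * (1 - 28.01/100.27)
alpha = 0.7687

0.7687


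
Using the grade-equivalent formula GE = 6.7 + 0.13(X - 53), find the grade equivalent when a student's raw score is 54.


raw - median = 54 - 53 = 1
slope * diff = 0.13 * 1 = 0.13
GE = 6.7 + 0.13
GE = 6.83

6.83


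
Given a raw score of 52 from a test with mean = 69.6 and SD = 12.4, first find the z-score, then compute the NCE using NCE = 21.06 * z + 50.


z = (X - mean) / SD = (52 - 69.6) / 12.4
z = -17.6 / 12.4
z = -1.4194
NCE = NCE = 21.06z + 50
Carry z at full precision (z = -17.6 / 12.4) into the conversion:
NCE = 21.06 * (-17.6 / 12.4) + 50 = -370.656 / 12.4 + 50
NCE = -29.8916 + 50
NCE = 20.1084

20.1084


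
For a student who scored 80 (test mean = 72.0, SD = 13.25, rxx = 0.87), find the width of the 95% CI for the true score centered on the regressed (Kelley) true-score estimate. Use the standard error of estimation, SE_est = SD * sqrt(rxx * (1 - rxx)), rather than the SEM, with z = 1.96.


True score estimate = 0.87*80 + 0.13*72.0 = 78.96
SE_est = SD * sqrt(rxx * (1 - rxx)) = 13.25 * sqrt(0.87 * 0.13) = 13.25 * sqrt(0.1131) = 4.456021
CI = T_est +/- z * SE_est, so width = 2 * z * SE_est = 2 * 1.96 * 4.456021
Width = 17.4676

17.4676


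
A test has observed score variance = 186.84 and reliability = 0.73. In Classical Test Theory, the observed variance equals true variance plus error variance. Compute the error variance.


var_true = rxx * var_obs = 0.73 * 186.84 = 136.3932
var_error = var_obs - var_true
var_error = 186.84 - 136.3932
var_error = 50.4468

50.4468


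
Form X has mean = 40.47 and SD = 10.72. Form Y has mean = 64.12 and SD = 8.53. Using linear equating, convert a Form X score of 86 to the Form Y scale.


slope = SD_Y / SD_X = 8.53 / 10.72 ~ 0.7957
intercept = mean_Y - slope * mean_X = 64.12 - (8.53 / 10.72) * 40.47 ~ 31.9177
Y = slope * X + intercept. To avoid rounding drift from the rounded slope/intercept, evaluate the equivalent form Y = mean_Y + SD_Y * (X - mean_X) / SD_X at full precision:
Y = 64.12 + 8.53 * (86 - 40.47) / 10.72
Y = 64.12 + 8.53 * 45.53 / 10.72
Y = 64.12 + 388.3709 / 10.72
Y = 64.12 + 36.2286
Y = 100.3486

100.3486


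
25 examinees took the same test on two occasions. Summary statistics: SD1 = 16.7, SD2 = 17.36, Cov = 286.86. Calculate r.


r = cov(X,Y) / (SD_X * SD_Y)
r = 286.86 / (16.7 * 17.36)
r = 286.86 / 289.912
r = 0.9895

0.9895


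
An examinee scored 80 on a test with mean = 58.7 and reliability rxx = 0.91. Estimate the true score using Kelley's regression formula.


T_est = rxx * X + (1 - rxx) * mean
T_est = 0.91 * 80 + 0.09 * 58.7
T_est = 72.8 + 5.283
T_est = 78.083

78.083


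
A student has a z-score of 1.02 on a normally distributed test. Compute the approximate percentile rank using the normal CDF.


CDF(z) = 0.5 * (1 + erf(z/sqrt(2)))
erf(0.7212) = 0.6923
CDF = 0.8461
Percentile rank = 0.8461 * 100 = 84.61

84.61


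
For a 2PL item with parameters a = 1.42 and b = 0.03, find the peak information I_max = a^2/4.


For 2PL, max info at theta = b = 0.03
I_max = a^2 / 4 = 1.42^2 / 4
= 2.0164 / 4
I_max = 0.5041

0.5041


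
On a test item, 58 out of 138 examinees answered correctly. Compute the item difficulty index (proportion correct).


Item difficulty p = number correct / total examinees
p = 58 / 138
p = 0.4203

0.4203


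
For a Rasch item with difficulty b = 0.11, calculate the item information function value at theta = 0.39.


P = 1/(1+exp(-(0.39-0.11))) = 0.5695
I = P*(1-P) = 0.5695 * 0.4305
I = 0.2452

0.2452


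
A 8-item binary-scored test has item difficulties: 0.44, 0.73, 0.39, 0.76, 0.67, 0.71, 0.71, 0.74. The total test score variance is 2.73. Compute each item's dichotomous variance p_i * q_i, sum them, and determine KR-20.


For each item, compute p_i * q_i:
  Item 1: 0.44 * 0.56 = 0.2464
  Item 2: 0.73 * 0.27 = 0.1971
  Item 3: 0.39 * 0.61 = 0.2379
  Item 4: 0.76 * 0.24 = 0.1824
  Item 5: 0.67 * 0.33 = 0.2211
  Item 6: 0.71 * 0.29 = 0.2059
  Item 7: 0.71 * 0.29 = 0.2059
  Item 8: 0.74 * 0.26 = 0.1924
Sum(p_i * q_i) = 0.2464 + 0.1971 + 0.2379 + 0.1824 + 0.2211 + 0.2059 + 0.2059 + 0.1924 = 1.6891
KR-20 = (k/(k-1)) * (1 - Sum(p_i*q_i) / Var_total)
= (8/7) * (1 - 1.6891/2.73)
= 1.1429 * 0.3813
KR-20 = 0.4358

0.4358


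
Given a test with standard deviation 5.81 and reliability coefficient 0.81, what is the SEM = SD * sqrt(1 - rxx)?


SEM = SD * sqrt(1 - rxx)
SEM = 5.81 * sqrt(1 - 0.81)
SEM = 5.81 * sqrt(0.19) = 5.81 * 0.43589
SEM = 2.5325

2.5325


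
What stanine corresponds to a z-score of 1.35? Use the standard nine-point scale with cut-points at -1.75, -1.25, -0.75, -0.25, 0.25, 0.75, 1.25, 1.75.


Stanine boundaries: [-1.75, -1.25, -0.75, -0.25, 0.25, 0.75, 1.25, 1.75]
z = 1.35
Check each boundary:
  z >= -1.75 -> could be stanine 2
  z >= -1.25 -> could be stanine 3
  z >= -0.75 -> could be stanine 4
  z >= -0.25 -> could be stanine 5
  z >= 0.25 -> could be stanine 6
  z >= 0.75 -> could be stanine 7
  z >= 1.25 -> could be stanine 8
  z < 1.75
Highest qualifying boundary gives stanine = 8

8
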